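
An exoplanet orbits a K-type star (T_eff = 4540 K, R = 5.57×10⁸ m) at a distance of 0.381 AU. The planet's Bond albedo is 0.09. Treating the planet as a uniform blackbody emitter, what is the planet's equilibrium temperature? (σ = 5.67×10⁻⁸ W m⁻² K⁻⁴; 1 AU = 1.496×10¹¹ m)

T_eq ≈ 310 K

d = 0.381 AU = 5.70×10¹⁰ m.
L = 4πR_⋆²σT_⋆⁴ = 4π(5.57×10⁸)² × 5.67×10⁻⁸ × (4540)⁴ = 9.39×10²⁵ W.
S = L/(4πd²) = 2300 W m⁻².
Energy balance: absorbed = emitted ⇒ πR²·S(1−A) = 4πR²·σT_eq⁴, so T_eq⁴ = S(1−A)/(4σ).
T_eq = [2300 × 0.91 / (4 × 5.67×10⁻⁸)]^(1/4) = (9.23×10⁹)^(1/4) = 310 K.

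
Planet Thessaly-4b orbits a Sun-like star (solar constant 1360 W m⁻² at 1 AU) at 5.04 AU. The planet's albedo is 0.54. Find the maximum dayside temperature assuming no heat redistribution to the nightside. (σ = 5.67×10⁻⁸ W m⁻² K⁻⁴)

T_ss ≈ 144 K

Flux at 5.04 AU: S = 1360/5.04² = 53.5 W m⁻².
With no redistribution each surface element balances locally: S(1−A) = σT⁴.
T = [53.5 × 0.46 / 5.67×10⁻⁸]^(1/4) = (4.34×10⁸)^(1/4) = 144 K.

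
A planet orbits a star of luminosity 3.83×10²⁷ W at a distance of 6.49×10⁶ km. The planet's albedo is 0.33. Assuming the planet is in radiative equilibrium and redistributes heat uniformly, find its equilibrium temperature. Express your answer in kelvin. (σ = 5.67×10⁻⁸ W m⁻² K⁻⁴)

d = 6.49×10⁶ km = 6.49×10⁹ m.
Flux: S = L/(4πd²) = 3.83×10²⁷/(4π×(6.49×10⁹)²) = 7.24×10⁶ W m⁻².
Energy balance: absorbed = emitted ⇒ πR²·S(1−A) = 4πR²·σT_eq⁴, so T_eq⁴ = S(1−A)/(4σ).
T_eq = [7.24×10⁶ × 0.67 / (4 × 5.67×10⁻⁸)]^(1/4) = (2.14×10¹³)^(1/4) = 2150 K.

T_eq ≈ 2150 K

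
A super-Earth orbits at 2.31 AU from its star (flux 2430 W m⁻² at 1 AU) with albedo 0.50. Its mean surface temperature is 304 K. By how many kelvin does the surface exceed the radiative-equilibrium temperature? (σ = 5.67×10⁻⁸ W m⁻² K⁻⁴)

ΔT ≈ 126.0 K

S = 2430/2.31² = 455.4 W m⁻².
T_eq = [S(1−A)/(4σ)]^(1/4) = [455.4×0.50/(4×5.67×10⁻⁸)]^(1/4) = 178.0 K.
ΔT = T_surf − T_eq = 304 − 178.0.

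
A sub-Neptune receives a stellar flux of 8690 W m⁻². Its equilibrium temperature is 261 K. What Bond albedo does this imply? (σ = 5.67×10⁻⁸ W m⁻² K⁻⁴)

A ≈ 0.88

From T_eq⁴ = S(1−A)/(4σ): 1−A = 4σT_eq⁴/S.
1−A = 4 × 5.67×10⁻⁸ × (261)⁴ / 8690 = 0.121.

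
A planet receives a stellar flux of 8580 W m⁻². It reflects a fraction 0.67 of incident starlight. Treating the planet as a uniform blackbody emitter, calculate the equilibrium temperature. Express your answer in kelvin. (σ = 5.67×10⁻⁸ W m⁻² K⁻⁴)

T_eq ≈ 334 K

Energy balance: absorbed = emitted ⇒ πR²·S(1−A) = 4πR²·σT_eq⁴, so T_eq⁴ = S(1−A)/(4σ).
T_eq = [8580 × 0.33 / (4 × 5.67×10⁻⁸)]^(1/4) = (1.25×10¹⁰)^(1/4) = 334 K.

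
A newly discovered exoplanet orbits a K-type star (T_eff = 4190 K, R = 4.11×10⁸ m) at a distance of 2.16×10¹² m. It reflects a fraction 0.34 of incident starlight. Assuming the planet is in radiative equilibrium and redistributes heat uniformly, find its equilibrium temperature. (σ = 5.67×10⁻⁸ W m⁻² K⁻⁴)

L = 4πR_⋆²σT_⋆⁴ = 4π(4.11×10⁸)² × 5.67×10⁻⁸ × (4190)⁴ = 3.71×10²⁵ W.
S = L/(4πd²) = 0.633 W m⁻².
Energy balance: absorbed = emitted ⇒ πR²·S(1−A) = 4πR²·σT_eq⁴, so T_eq⁴ = S(1−A)/(4σ).
T_eq = [0.633 × 0.66 / (4 × 5.67×10⁻⁸)]^(1/4) = (1.84×10⁶)^(1/4) = 36.8 K.

T_eq ≈ 36.8 K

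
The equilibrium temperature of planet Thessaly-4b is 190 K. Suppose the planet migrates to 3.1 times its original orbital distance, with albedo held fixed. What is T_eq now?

T_eq ∝ L^(1/4) · d^(−1/2).
T′ = 190 / 3.1^(1/2) = 108 K.

T_eq ≈ 108 K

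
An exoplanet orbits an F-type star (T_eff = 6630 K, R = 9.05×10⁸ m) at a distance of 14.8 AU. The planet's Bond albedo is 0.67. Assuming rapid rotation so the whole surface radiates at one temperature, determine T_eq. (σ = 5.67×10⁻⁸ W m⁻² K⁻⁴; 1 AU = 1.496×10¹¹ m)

d = 14.8 AU = 2.21×10¹² m.
L = 4πR_⋆²σT_⋆⁴ = 4π(9.05×10⁸)² × 5.67×10⁻⁸ × (6630)⁴ = 1.13×10²⁷ W.
S = L/(4πd²) = 18.3 W m⁻².
Energy balance: absorbed = emitted ⇒ πR²·S(1−A) = 4πR²·σT_eq⁴, so T_eq⁴ = S(1−A)/(4σ).
T_eq = [18.3 × 0.33 / (4 × 5.67×10⁻⁸)]^(1/4) = (2.66×10⁷)^(1/4) = 71.8 K.

T_eq ≈ 71.8 K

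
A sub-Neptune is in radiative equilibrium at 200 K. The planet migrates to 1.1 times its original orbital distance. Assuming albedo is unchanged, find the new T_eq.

T_eq ≈ 191 K

T_eq ∝ L^(1/4) · d^(−1/2).
T′ = 200 / 1.1^(1/2) = 191 K.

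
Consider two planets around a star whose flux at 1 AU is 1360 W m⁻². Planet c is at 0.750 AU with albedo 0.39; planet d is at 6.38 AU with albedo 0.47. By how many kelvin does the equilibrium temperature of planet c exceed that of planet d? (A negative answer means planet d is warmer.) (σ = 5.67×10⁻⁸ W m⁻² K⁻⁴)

ΔT ≈ 190.0 K

T_eq = [S₀(1−A)/(4σd²)]^(1/4), so T ∝ (1−A)^(1/4) / √d.
T₁ = [1360×0.61/(4×5.67×10⁻⁸×0.750²)]^(1/4) = 283.97 K.
T₂ = [1360×0.53/(4×5.67×10⁻⁸×6.38²)]^(1/4) = 94.00 K.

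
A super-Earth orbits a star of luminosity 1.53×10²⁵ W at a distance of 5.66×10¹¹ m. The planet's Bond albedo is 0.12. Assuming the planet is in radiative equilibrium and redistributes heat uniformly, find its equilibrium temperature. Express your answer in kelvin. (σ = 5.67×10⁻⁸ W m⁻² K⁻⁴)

Flux: S = L/(4πd²) = 1.53×10²⁵/(4π×(5.66×10¹¹)²) = 3.80 W m⁻².
Energy balance: absorbed = emitted ⇒ πR²·S(1−A) = 4πR²·σT_eq⁴, so T_eq⁴ = S(1−A)/(4σ).
T_eq = [3.80 × 0.88 / (4 × 5.67×10⁻⁸)]^(1/4) = (1.47×10⁷)^(1/4) = 62.0 K.

T_eq ≈ 62.0 K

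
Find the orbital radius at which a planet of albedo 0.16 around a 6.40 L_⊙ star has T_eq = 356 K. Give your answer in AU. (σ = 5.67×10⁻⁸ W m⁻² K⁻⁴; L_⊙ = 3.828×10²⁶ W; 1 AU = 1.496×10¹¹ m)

L = 6.40 × 3.828×10²⁶ = 2.45×10²⁷ W.
From T_eq⁴ = L(1−A)/(16πσd²): d = √[L(1−A)/(16πσT_eq⁴)].
d = √[2.45×10²⁷ × 0.84 / (16π × 5.67×10⁻⁸ × (356)⁴)] = 2.12×10¹¹ m = 1.42 AU.

d ≈ 1.42 AU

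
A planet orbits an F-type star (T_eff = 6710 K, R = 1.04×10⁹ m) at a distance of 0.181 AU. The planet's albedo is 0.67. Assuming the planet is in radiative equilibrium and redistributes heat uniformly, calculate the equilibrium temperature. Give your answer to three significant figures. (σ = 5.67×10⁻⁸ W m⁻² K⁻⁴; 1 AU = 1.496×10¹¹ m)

T_eq ≈ 705 K

d = 0.181 AU = 2.71×10¹⁰ m.
L = 4πR_⋆²σT_⋆⁴ = 4π(1.04×10⁹)² × 5.67×10⁻⁸ × (6710)⁴ = 1.56×10²⁷ W.
S = L/(4πd²) = 1.70×10⁵ W m⁻².
Energy balance: absorbed = emitted ⇒ πR²·S(1−A) = 4πR²·σT_eq⁴, so T_eq⁴ = S(1−A)/(4σ).
T_eq = [1.70×10⁵ × 0.33 / (4 × 5.67×10⁻⁸)]^(1/4) = (2.47×10¹¹)^(1/4) = 705 K.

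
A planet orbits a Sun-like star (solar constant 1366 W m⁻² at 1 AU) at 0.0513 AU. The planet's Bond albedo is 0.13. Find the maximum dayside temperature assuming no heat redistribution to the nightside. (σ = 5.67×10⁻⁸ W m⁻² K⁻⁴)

T_ss ≈ 1680 K

Flux at 0.0513 AU: S = 1366/0.0513² = 5.19×10⁵ W m⁻².
With no redistribution each surface element balances locally: S(1−A) = σT⁴.
T = [5.19×10⁵ × 0.87 / 5.67×10⁻⁸]^(1/4) = (7.96×10¹²)^(1/4) = 1680 K.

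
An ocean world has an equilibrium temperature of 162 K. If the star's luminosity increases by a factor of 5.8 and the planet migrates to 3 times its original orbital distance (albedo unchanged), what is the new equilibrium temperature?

T_eq ≈ 145 K

T_eq ∝ L^(1/4) · d^(−1/2).
T′ = 162 × 5.8^(1/4) / 3^(1/2) = 145 K.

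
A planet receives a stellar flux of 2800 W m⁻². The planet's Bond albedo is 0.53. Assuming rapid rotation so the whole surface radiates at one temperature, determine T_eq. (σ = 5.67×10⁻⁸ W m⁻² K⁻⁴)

Energy balance: absorbed = emitted ⇒ πR²·S(1−A) = 4πR²·σT_eq⁴, so T_eq⁴ = S(1−A)/(4σ).
T_eq = [2800 × 0.47 / (4 × 5.67×10⁻⁸)]^(1/4) = (5.80×10⁹)^(1/4) = 276 K.

T_eq ≈ 276 K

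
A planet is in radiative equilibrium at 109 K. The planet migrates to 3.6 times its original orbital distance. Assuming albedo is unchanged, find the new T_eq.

T_eq ∝ L^(1/4) · d^(−1/2).
T′ = 109 / 3.6^(1/2) = 57.4 K.

T_eq ≈ 57.4 K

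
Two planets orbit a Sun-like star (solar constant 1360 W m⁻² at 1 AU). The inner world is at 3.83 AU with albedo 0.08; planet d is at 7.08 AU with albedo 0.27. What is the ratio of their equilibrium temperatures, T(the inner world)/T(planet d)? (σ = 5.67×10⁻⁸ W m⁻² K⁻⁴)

T₁/T₂ ≈ 1.441

T_eq = [S₀(1−A)/(4σd²)]^(1/4), so T ∝ (1−A)^(1/4) / √d.
T₁ = [1360×0.92/(4×5.67×10⁻⁸×3.83²)]^(1/4) = 139.26 K.
T₂ = [1360×0.73/(4×5.67×10⁻⁸×7.08²)]^(1/4) = 96.67 K.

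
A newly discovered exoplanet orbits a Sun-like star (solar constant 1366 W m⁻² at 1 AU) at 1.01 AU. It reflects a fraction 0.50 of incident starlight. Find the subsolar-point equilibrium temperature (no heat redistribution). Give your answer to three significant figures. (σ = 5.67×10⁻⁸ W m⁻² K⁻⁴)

Flux at 1.01 AU: S = 1366/1.01² = 1340 W m⁻².
At the subsolar point the surface absorbs S(1−A) and emits σT⁴ per unit area — no factor of 4, since only the local patch is in balance.
T = [1340 × 0.50 / 5.67×10⁻⁸]^(1/4) = (1.18×10¹⁰)^(1/4) = 330 K.

T_ss ≈ 330 K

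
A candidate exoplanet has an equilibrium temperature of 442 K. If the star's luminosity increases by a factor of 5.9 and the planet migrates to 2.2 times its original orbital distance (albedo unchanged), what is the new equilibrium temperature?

T_eq ∝ L^(1/4) · d^(−1/2).
T′ = 442 × 5.9^(1/4) / 2.2^(1/2) = 464 K.

T_eq ≈ 464 K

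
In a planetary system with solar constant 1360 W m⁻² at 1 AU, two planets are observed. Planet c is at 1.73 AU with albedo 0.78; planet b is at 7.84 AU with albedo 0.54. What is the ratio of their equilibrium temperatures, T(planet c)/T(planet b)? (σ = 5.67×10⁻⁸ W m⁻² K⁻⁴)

T_eq = [S₀(1−A)/(4σd²)]^(1/4), so T ∝ (1−A)^(1/4) / √d.
T₁ = [1360×0.22/(4×5.67×10⁻⁸×1.73²)]^(1/4) = 144.90 K.
T₂ = [1360×0.46/(4×5.67×10⁻⁸×7.84²)]^(1/4) = 81.85 K.

T₁/T₂ ≈ 1.770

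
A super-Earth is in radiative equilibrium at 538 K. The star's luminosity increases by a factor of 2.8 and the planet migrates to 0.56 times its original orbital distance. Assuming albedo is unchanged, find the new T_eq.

T_eq ≈ 930 K

T_eq ∝ L^(1/4) · d^(−1/2).
T′ = 538 × 2.8^(1/4) / 0.56^(1/2) = 930 K.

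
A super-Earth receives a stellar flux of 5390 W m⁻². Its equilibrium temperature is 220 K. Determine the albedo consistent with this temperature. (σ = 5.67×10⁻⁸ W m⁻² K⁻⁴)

From T_eq⁴ = S(1−A)/(4σ): 1−A = 4σT_eq⁴/S.
1−A = 4 × 5.67×10⁻⁸ × (220)⁴ / 5390 = 0.099.

A ≈ 0.90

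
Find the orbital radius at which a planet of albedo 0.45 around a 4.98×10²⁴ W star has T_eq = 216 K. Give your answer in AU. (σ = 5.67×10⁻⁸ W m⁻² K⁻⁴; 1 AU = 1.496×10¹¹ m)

From T_eq⁴ = L(1−A)/(16πσd²): d = √[L(1−A)/(16πσT_eq⁴)].
d = √[4.98×10²⁴ × 0.55 / (16π × 5.67×10⁻⁸ × (216)⁴)] = 2.10×10¹⁰ m = 0.140 AU.

d ≈ 0.140 AU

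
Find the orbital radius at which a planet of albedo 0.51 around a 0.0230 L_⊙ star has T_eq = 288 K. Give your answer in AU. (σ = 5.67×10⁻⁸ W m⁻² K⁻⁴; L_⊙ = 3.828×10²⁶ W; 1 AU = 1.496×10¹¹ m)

L = 0.0230 × 3.828×10²⁶ = 8.80×10²⁴ W.
From T_eq⁴ = L(1−A)/(16πσd²): d = √[L(1−A)/(16πσT_eq⁴)].
d = √[8.80×10²⁴ × 0.49 / (16π × 5.67×10⁻⁸ × (288)⁴)] = 1.48×10¹⁰ m = 0.0992 AU.

d ≈ 0.0992 AU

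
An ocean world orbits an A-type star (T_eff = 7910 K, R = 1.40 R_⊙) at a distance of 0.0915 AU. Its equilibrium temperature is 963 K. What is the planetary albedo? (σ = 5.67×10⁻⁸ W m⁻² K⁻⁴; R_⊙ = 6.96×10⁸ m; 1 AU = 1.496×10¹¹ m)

R_⋆ = 1.40 × 6.96×10⁸ = 9.74×10⁸ m.
d = 0.0915 AU = 1.37×10¹⁰ m.
L = 4πR_⋆²σT_⋆⁴ = 4π(9.74×10⁸)² × 5.67×10⁻⁸ × (7910)⁴ = 2.65×10²⁷ W.
S = L/(4πd²) = 1.12×10⁶ W m⁻².
From T_eq⁴ = S(1−A)/(4σ): 1−A = 4σT_eq⁴/S.
1−A = 4 × 5.67×10⁻⁸ × (963)⁴ / 1.12×10⁶ = 0.173.

A ≈ 0.83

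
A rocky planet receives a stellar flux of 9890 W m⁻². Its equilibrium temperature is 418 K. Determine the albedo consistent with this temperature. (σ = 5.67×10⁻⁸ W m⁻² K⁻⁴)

A ≈ 0.30

From T_eq⁴ = S(1−A)/(4σ): 1−A = 4σT_eq⁴/S.
1−A = 4 × 5.67×10⁻⁸ × (418)⁴ / 9890 = 0.700.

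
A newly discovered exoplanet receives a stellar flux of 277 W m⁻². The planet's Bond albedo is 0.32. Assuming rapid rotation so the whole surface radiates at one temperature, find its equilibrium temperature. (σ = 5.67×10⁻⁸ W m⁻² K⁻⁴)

T_eq ≈ 170 K

Energy balance: absorbed = emitted ⇒ πR²·S(1−A) = 4πR²·σT_eq⁴, so T_eq⁴ = S(1−A)/(4σ).
T_eq = [277 × 0.68 / (4 × 5.67×10⁻⁸)]^(1/4) = (8.31×10⁸)^(1/4) = 170 K.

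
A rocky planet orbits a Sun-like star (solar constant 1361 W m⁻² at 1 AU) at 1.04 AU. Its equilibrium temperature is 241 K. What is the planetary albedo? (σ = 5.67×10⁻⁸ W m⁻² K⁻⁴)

A ≈ 0.39

Flux at 1.04 AU: S = 1361/1.04² = 1260 W m⁻².
From T_eq⁴ = S(1−A)/(4σ): 1−A = 4σT_eq⁴/S.
1−A = 4 × 5.67×10⁻⁸ × (241)⁴ / 1260 = 0.608.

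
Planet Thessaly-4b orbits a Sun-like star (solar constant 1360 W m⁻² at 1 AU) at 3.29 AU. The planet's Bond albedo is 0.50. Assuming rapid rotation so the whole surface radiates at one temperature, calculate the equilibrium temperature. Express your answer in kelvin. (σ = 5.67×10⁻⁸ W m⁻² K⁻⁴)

T_eq ≈ 129 K

Flux at 3.29 AU: S = 1360/3.29² = 126 W m⁻².
Energy balance: absorbed = emitted ⇒ πR²·S(1−A) = 4πR²·σT_eq⁴, so T_eq⁴ = S(1−A)/(4σ).
T_eq = [126 × 0.50 / (4 × 5.67×10⁻⁸)]^(1/4) = (2.77×10⁸)^(1/4) = 129 K.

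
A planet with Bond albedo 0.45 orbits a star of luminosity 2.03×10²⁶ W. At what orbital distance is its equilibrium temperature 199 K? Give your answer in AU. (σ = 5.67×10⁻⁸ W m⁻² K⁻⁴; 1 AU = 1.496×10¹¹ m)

d ≈ 1.06 AU

From T_eq⁴ = L(1−A)/(16πσd²): d = √[L(1−A)/(16πσT_eq⁴)].
d = √[2.03×10²⁶ × 0.55 / (16π × 5.67×10⁻⁸ × (199)⁴)] = 1.58×10¹¹ m = 1.06 AU.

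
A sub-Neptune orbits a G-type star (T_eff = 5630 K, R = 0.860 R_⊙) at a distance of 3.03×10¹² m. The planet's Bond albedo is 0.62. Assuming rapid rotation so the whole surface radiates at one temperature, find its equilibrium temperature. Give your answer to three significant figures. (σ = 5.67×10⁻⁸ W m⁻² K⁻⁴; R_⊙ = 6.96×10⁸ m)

T_eq ≈ 43.9 K

R_⋆ = 0.860 × 6.96×10⁸ = 5.99×10⁸ m.
L = 4πR_⋆²σT_⋆⁴ = 4π(5.99×10⁸)² × 5.67×10⁻⁸ × (5630)⁴ = 2.56×10²⁶ W.
S = L/(4πd²) = 2.22 W m⁻².
Energy balance: absorbed = emitted ⇒ πR²·S(1−A) = 4πR²·σT_eq⁴, so T_eq⁴ = S(1−A)/(4σ).
T_eq = [2.22 × 0.38 / (4 × 5.67×10⁻⁸)]^(1/4) = (3.72×10⁶)^(1/4) = 43.9 K.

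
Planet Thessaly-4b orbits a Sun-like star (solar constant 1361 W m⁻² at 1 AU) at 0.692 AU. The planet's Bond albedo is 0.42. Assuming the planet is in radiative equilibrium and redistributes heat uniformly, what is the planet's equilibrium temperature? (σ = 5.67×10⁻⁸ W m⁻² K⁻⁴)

Flux at 0.692 AU: S = 1361/0.692² = 2840 W m⁻².
Energy balance: absorbed = emitted ⇒ πR²·S(1−A) = 4πR²·σT_eq⁴, so T_eq⁴ = S(1−A)/(4σ).
T_eq = [2840 × 0.58 / (4 × 5.67×10⁻⁸)]^(1/4) = (7.27×10⁹)^(1/4) = 292 K.

T_eq ≈ 292 K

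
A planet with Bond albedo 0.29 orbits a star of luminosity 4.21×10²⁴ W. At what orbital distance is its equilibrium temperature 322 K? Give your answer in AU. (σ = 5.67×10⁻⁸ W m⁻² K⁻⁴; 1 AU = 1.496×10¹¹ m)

From T_eq⁴ = L(1−A)/(16πσd²): d = √[L(1−A)/(16πσT_eq⁴)].
d = √[4.21×10²⁴ × 0.71 / (16π × 5.67×10⁻⁸ × (322)⁴)] = 9.88×10⁹ m = 0.0660 AU.

d ≈ 0.0660 AU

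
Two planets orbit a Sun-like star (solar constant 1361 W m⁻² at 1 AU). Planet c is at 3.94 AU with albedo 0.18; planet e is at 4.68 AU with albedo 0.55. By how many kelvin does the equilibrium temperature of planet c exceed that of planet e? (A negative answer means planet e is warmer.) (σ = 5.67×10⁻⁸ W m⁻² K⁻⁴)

ΔT ≈ 28.1 K

T_eq = [S₀(1−A)/(4σd²)]^(1/4), so T ∝ (1−A)^(1/4) / √d.
T₁ = [1361×0.82/(4×5.67×10⁻⁸×3.94²)]^(1/4) = 133.43 K.
T₂ = [1361×0.45/(4×5.67×10⁻⁸×4.68²)]^(1/4) = 105.37 K.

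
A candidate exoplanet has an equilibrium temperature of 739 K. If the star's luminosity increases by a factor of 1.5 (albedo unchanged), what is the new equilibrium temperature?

T_eq ≈ 818 K

T_eq ∝ L^(1/4) · d^(−1/2).
T′ = 739 × 1.5^(1/4) = 818 K.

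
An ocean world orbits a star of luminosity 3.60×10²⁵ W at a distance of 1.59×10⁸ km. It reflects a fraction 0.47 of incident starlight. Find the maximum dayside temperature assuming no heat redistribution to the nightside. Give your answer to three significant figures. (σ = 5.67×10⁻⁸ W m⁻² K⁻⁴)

T_ss ≈ 180 K

d = 1.59×10⁸ km = 1.59×10¹¹ m.
Flux: S = L/(4πd²) = 3.60×10²⁵/(4π×(1.59×10¹¹)²) = 113 W m⁻².
With no redistribution each surface element balances locally: S(1−A) = σT⁴.
T = [113 × 0.53 / 5.67×10⁻⁸]^(1/4) = (1.06×10⁹)^(1/4) = 180 K.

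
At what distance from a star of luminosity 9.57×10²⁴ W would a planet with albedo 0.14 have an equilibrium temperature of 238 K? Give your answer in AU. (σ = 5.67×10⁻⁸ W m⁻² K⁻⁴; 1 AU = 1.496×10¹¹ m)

d ≈ 0.201 AU

From T_eq⁴ = L(1−A)/(16πσd²): d = √[L(1−A)/(16πσT_eq⁴)].
d = √[9.57×10²⁴ × 0.86 / (16π × 5.67×10⁻⁸ × (238)⁴)] = 3.00×10¹⁰ m = 0.201 AU.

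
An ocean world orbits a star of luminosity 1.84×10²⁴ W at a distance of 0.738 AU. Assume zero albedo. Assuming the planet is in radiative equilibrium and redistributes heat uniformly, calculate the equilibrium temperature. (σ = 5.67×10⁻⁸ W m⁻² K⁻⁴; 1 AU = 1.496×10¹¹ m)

d = 0.738 AU = 1.10×10¹¹ m.
Flux: S = L/(4πd²) = 1.84×10²⁴/(4π×(1.10×10¹¹)²) = 12.0 W m⁻².
Energy balance: absorbed = emitted ⇒ πR²·S(1−A) = 4πR²·σT_eq⁴, so T_eq⁴ = S(1−A)/(4σ).
T_eq = [12.0 × 1.00 / (4 × 5.67×10⁻⁸)]^(1/4) = (5.30×10⁷)^(1/4) = 85.3 K.

T_eq ≈ 85.3 K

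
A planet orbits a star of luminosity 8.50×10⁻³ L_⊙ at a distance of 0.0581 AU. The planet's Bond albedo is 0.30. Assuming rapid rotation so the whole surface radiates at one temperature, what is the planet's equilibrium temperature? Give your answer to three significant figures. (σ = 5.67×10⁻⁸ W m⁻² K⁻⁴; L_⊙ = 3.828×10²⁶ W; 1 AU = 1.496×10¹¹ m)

T_eq ≈ 321 K

d = 0.0581 AU = 8.69×10⁹ m.
L = 8.50×10⁻³ × 3.828×10²⁶ = 3.25×10²⁴ W.
Flux: S = L/(4πd²) = 3.25×10²⁴/(4π×(8.69×10⁹)²) = 3430 W m⁻².
Energy balance: absorbed = emitted ⇒ πR²·S(1−A) = 4πR²·σT_eq⁴, so T_eq⁴ = S(1−A)/(4σ).
T_eq = [3430 × 0.70 / (4 × 5.67×10⁻⁸)]^(1/4) = (1.06×10¹⁰)^(1/4) = 321 K.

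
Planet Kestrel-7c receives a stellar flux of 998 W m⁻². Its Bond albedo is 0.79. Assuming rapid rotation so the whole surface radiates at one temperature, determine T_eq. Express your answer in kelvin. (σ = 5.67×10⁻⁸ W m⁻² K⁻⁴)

T_eq ≈ 174 K

Energy balance: absorbed = emitted ⇒ πR²·S(1−A) = 4πR²·σT_eq⁴, so T_eq⁴ = S(1−A)/(4σ).
T_eq = [998 × 0.21 / (4 × 5.67×10⁻⁸)]^(1/4) = (9.24×10⁸)^(1/4) = 174 K.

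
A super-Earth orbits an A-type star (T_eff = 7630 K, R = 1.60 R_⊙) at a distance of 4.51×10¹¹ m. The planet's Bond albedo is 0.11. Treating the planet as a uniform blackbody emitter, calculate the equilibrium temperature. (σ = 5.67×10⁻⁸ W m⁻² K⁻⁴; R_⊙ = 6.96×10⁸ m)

R_⋆ = 1.60 × 6.96×10⁸ = 1.11×10⁹ m.
L = 4πR_⋆²σT_⋆⁴ = 4π(1.11×10⁹)² × 5.67×10⁻⁸ × (7630)⁴ = 2.99×10²⁷ W.
S = L/(4πd²) = 1170 W m⁻².
Energy balance: absorbed = emitted ⇒ πR²·S(1−A) = 4πR²·σT_eq⁴, so T_eq⁴ = S(1−A)/(4σ).
T_eq = [1170 × 0.89 / (4 × 5.67×10⁻⁸)]^(1/4) = (4.60×10⁹)^(1/4) = 260 K.

T_eq ≈ 260 K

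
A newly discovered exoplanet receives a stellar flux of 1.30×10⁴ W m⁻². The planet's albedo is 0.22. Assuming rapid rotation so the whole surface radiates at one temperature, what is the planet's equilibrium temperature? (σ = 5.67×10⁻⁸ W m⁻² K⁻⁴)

Energy balance: absorbed = emitted ⇒ πR²·S(1−A) = 4πR²·σT_eq⁴, so T_eq⁴ = S(1−A)/(4σ).
T_eq = [1.30×10⁴ × 0.78 / (4 × 5.67×10⁻⁸)]^(1/4) = (4.47×10¹⁰)^(1/4) = 460 K.

T_eq ≈ 460 K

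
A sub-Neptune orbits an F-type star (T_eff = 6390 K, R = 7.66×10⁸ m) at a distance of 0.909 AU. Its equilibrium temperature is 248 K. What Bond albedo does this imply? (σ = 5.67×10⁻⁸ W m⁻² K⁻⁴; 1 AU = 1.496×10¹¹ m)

d = 0.909 AU = 1.36×10¹¹ m.
L = 4πR_⋆²σT_⋆⁴ = 4π(7.66×10⁸)² × 5.67×10⁻⁸ × (6390)⁴ = 6.97×10²⁶ W.
S = L/(4πd²) = 3000 W m⁻².
From T_eq⁴ = S(1−A)/(4σ): 1−A = 4σT_eq⁴/S.
1−A = 4 × 5.67×10⁻⁸ × (248)⁴ / 3000 = 0.286.

A ≈ 0.71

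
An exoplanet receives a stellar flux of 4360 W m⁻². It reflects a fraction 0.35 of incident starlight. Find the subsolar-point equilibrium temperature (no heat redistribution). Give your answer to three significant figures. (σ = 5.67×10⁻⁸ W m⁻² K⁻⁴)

T_ss ≈ 473 K

At the subsolar point the surface absorbs S(1−A) and emits σT⁴ per unit area — no factor of 4, since only the local patch is in balance.
T = [4360 × 0.65 / 5.67×10⁻⁸]^(1/4) = (5.00×10¹⁰)^(1/4) = 473 K.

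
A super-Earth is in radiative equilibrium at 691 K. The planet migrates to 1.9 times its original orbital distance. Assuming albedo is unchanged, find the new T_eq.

T_eq ≈ 501 K

T_eq ∝ L^(1/4) · d^(−1/2).
T′ = 691 / 1.9^(1/2) = 501 K.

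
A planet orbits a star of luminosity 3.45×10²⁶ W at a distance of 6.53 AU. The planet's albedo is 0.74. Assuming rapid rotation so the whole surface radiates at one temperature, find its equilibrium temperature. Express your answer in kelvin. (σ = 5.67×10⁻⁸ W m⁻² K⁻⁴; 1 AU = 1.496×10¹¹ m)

T_eq ≈ 75.8 K

d = 6.53 AU = 9.77×10¹¹ m.
Flux: S = L/(4πd²) = 3.45×10²⁶/(4π×(9.77×10¹¹)²) = 28.8 W m⁻².
Energy balance: absorbed = emitted ⇒ πR²·S(1−A) = 4πR²·σT_eq⁴, so T_eq⁴ = S(1−A)/(4σ).
T_eq = [28.8 × 0.26 / (4 × 5.67×10⁻⁸)]^(1/4) = (3.30×10⁷)^(1/4) = 75.8 K.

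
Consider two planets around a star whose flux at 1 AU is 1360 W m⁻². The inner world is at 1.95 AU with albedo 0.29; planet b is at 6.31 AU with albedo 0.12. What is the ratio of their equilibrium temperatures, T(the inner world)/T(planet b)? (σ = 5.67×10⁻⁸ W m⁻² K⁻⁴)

T₁/T₂ ≈ 1.705

T_eq = [S₀(1−A)/(4σd²)]^(1/4), so T ∝ (1−A)^(1/4) / √d.
T₁ = [1360×0.71/(4×5.67×10⁻⁸×1.95²)]^(1/4) = 182.92 K.
T₂ = [1360×0.88/(4×5.67×10⁻⁸×6.31²)]^(1/4) = 107.30 K.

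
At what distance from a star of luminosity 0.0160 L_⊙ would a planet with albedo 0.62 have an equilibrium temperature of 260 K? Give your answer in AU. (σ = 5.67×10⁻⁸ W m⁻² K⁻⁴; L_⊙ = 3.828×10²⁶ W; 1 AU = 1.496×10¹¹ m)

L = 0.0160 × 3.828×10²⁶ = 6.12×10²⁴ W.
From T_eq⁴ = L(1−A)/(16πσd²): d = √[L(1−A)/(16πσT_eq⁴)].
d = √[6.12×10²⁴ × 0.38 / (16π × 5.67×10⁻⁸ × (260)⁴)] = 1.34×10¹⁰ m = 0.0894 AU.

d ≈ 0.0894 AU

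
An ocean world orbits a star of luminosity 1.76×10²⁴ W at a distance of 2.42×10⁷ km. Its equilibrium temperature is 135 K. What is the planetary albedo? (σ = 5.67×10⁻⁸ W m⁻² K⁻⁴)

A ≈ 0.69

d = 2.42×10⁷ km = 2.42×10¹⁰ m.
Flux: S = L/(4πd²) = 1.76×10²⁴/(4π×(2.42×10¹⁰)²) = 239 W m⁻².
From T_eq⁴ = S(1−A)/(4σ): 1−A = 4σT_eq⁴/S.
1−A = 4 × 5.67×10⁻⁸ × (135)⁴ / 239 = 0.315.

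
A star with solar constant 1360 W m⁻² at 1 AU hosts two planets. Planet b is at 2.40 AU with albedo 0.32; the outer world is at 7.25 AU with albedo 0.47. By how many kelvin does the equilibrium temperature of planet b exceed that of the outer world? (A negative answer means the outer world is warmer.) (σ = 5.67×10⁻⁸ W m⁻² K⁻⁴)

T_eq = [S₀(1−A)/(4σd²)]^(1/4), so T ∝ (1−A)^(1/4) / √d.
T₁ = [1360×0.68/(4×5.67×10⁻⁸×2.40²)]^(1/4) = 163.12 K.
T₂ = [1360×0.53/(4×5.67×10⁻⁸×7.25²)]^(1/4) = 88.18 K.

ΔT ≈ 74.9 K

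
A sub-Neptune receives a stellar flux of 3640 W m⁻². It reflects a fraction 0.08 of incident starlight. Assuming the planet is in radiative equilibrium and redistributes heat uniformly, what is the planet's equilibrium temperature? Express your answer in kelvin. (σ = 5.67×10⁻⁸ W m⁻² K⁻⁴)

T_eq ≈ 349 K

Energy balance: absorbed = emitted ⇒ πR²·S(1−A) = 4πR²·σT_eq⁴, so T_eq⁴ = S(1−A)/(4σ).
T_eq = [3640 × 0.92 / (4 × 5.67×10⁻⁸)]^(1/4) = (1.48×10¹⁰)^(1/4) = 349 K.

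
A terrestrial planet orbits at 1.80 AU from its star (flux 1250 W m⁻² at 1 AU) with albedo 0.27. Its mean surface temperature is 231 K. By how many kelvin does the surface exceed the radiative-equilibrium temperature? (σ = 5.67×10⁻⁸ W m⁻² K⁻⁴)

S = 1250/1.80² = 385.8 W m⁻².
T_eq = [S(1−A)/(4σ)]^(1/4) = [385.8×0.73/(4×5.67×10⁻⁸)]^(1/4) = 187.7 K.
ΔT = T_surf − T_eq = 231 − 187.7.

ΔT ≈ 43.3 K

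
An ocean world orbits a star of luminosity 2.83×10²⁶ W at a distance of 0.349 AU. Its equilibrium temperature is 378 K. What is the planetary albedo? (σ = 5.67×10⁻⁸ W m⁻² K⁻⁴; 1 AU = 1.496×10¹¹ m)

d = 0.349 AU = 5.22×10¹⁰ m.
Flux: S = L/(4πd²) = 2.83×10²⁶/(4π×(5.22×10¹⁰)²) = 8260 W m⁻².
From T_eq⁴ = S(1−A)/(4σ): 1−A = 4σT_eq⁴/S.
1−A = 4 × 5.67×10⁻⁸ × (378)⁴ / 8260 = 0.560.

A ≈ 0.44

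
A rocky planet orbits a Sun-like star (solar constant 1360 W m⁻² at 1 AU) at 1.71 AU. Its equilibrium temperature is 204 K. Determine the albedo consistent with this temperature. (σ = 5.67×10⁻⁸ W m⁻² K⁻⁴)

A ≈ 0.16

Flux at 1.71 AU: S = 1360/1.71² = 465 W m⁻².
From T_eq⁴ = S(1−A)/(4σ): 1−A = 4σT_eq⁴/S.
1−A = 4 × 5.67×10⁻⁸ × (204)⁴ / 465 = 0.845.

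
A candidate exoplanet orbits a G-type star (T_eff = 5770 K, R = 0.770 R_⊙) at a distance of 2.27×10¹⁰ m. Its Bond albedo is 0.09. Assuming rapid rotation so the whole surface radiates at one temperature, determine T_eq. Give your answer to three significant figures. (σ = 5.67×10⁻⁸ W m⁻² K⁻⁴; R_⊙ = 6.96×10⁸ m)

R_⋆ = 0.770 × 6.96×10⁸ = 5.36×10⁸ m.
L = 4πR_⋆²σT_⋆⁴ = 4π(5.36×10⁸)² × 5.67×10⁻⁸ × (5770)⁴ = 2.27×10²⁶ W.
S = L/(4πd²) = 3.50×10⁴ W m⁻².
Energy balance: absorbed = emitted ⇒ πR²·S(1−A) = 4πR²·σT_eq⁴, so T_eq⁴ = S(1−A)/(4σ).
T_eq = [3.50×10⁴ × 0.91 / (4 × 5.67×10⁻⁸)]^(1/4) = (1.41×10¹¹)^(1/4) = 612 K.

T_eq ≈ 612 K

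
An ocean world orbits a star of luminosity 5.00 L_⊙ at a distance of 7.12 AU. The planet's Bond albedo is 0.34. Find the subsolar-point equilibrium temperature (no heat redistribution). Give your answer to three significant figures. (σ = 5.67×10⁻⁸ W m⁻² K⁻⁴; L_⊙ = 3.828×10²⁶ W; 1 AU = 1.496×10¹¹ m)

d = 7.12 AU = 1.07×10¹² m.
L = 5.00 × 3.828×10²⁶ = 1.91×10²⁷ W.
Flux: S = L/(4πd²) = 1.91×10²⁷/(4π×(1.07×10¹²)²) = 134 W m⁻².
At the subsolar point the surface absorbs S(1−A) and emits σT⁴ per unit area — no factor of 4, since only the local patch is in balance.
T = [134 × 0.66 / 5.67×10⁻⁸]^(1/4) = (1.56×10⁹)^(1/4) = 199 K.

T_ss ≈ 199 K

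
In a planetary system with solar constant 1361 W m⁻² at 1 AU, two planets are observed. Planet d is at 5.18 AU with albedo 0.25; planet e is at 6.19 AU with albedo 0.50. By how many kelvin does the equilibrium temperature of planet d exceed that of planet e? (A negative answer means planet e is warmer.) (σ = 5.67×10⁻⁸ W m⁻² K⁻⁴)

ΔT ≈ 19.7 K

T_eq = [S₀(1−A)/(4σd²)]^(1/4), so T ∝ (1−A)^(1/4) / √d.
T₁ = [1361×0.75/(4×5.67×10⁻⁸×5.18²)]^(1/4) = 113.80 K.
T₂ = [1361×0.50/(4×5.67×10⁻⁸×6.19²)]^(1/4) = 94.07 K.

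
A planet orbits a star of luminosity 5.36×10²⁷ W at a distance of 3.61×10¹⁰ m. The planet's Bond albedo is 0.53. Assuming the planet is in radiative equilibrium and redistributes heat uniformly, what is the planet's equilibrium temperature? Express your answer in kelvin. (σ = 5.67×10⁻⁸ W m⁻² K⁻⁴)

T_eq ≈ 908 K

Flux: S = L/(4πd²) = 5.36×10²⁷/(4π×(3.61×10¹⁰)²) = 3.27×10⁵ W m⁻².
Energy balance: absorbed = emitted ⇒ πR²·S(1−A) = 4πR²·σT_eq⁴, so T_eq⁴ = S(1−A)/(4σ).
T_eq = [3.27×10⁵ × 0.47 / (4 × 5.67×10⁻⁸)]^(1/4) = (6.78×10¹¹)^(1/4) = 908 K.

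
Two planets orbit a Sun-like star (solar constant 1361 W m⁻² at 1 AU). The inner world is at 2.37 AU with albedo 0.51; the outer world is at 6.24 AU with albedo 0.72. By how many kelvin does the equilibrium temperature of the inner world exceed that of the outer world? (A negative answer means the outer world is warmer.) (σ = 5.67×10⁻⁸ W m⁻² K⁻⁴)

T_eq = [S₀(1−A)/(4σd²)]^(1/4), so T ∝ (1−A)^(1/4) / √d.
T₁ = [1361×0.49/(4×5.67×10⁻⁸×2.37²)]^(1/4) = 151.26 K.
T₂ = [1361×0.28/(4×5.67×10⁻⁸×6.24²)]^(1/4) = 81.05 K.

ΔT ≈ 70.2 K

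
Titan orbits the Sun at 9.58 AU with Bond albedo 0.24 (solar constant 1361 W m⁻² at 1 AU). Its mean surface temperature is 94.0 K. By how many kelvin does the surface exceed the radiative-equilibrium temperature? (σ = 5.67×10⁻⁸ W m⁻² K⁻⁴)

ΔT ≈ 10.0 K

S = 1361/9.58² = 14.83 W m⁻².
T_eq = [S(1−A)/(4σ)]^(1/4) = [14.83×0.76/(4×5.67×10⁻⁸)]^(1/4) = 84.0 K.
ΔT = T_surf − T_eq = 94 − 84.0.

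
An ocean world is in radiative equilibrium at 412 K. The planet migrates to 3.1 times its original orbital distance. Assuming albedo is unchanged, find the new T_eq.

T_eq ≈ 234 K

T_eq ∝ L^(1/4) · d^(−1/2).
T′ = 412 / 3.1^(1/2) = 234 K.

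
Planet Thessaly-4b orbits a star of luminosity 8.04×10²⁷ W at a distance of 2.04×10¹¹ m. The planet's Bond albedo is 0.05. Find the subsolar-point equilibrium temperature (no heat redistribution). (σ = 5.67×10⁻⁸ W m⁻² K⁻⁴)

T_ss ≈ 712 K

Flux: S = L/(4πd²) = 8.04×10²⁷/(4π×(2.04×10¹¹)²) = 1.54×10⁴ W m⁻².
At the subsolar point the surface absorbs S(1−A) and emits σT⁴ per unit area — no factor of 4, since only the local patch is in balance.
T = [1.54×10⁴ × 0.95 / 5.67×10⁻⁸]^(1/4) = (2.58×10¹¹)^(1/4) = 712 K.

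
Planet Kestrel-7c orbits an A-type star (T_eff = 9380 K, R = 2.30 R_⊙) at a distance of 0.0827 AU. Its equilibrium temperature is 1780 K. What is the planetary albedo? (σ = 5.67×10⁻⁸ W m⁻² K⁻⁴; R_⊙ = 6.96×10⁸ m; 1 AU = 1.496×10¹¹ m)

A ≈ 0.69

R_⋆ = 2.30 × 6.96×10⁸ = 1.60×10⁹ m.
d = 0.0827 AU = 1.24×10¹⁰ m.
L = 4πR_⋆²σT_⋆⁴ = 4π(1.60×10⁹)² × 5.67×10⁻⁸ × (9380)⁴ = 1.41×10²⁸ W.
S = L/(4πd²) = 7.35×10⁶ W m⁻².
From T_eq⁴ = S(1−A)/(4σ): 1−A = 4σT_eq⁴/S.
1−A = 4 × 5.67×10⁻⁸ × (1780)⁴ / 7.35×10⁶ = 0.310.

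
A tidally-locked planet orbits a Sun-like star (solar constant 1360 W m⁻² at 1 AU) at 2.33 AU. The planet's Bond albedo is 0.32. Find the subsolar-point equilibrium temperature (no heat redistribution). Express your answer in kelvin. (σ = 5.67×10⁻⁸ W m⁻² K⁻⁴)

Flux at 2.33 AU: S = 1360/2.33² = 251 W m⁻².
At the subsolar point the surface absorbs S(1−A) and emits σT⁴ per unit area — no factor of 4, since only the local patch is in balance.
T = [251 × 0.68 / 5.67×10⁻⁸]^(1/4) = (3.00×10⁹)^(1/4) = 234 K.

T_ss ≈ 234 K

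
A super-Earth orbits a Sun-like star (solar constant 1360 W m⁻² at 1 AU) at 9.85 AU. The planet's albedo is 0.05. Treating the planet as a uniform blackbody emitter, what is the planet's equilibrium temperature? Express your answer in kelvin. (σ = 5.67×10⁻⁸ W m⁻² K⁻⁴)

T_eq ≈ 87.5 K

Flux at 9.85 AU: S = 1360/9.85² = 14.0 W m⁻².
Energy balance: absorbed = emitted ⇒ πR²·S(1−A) = 4πR²·σT_eq⁴, so T_eq⁴ = S(1−A)/(4σ).
T_eq = [14.0 × 0.95 / (4 × 5.67×10⁻⁸)]^(1/4) = (5.87×10⁷)^(1/4) = 87.5 K.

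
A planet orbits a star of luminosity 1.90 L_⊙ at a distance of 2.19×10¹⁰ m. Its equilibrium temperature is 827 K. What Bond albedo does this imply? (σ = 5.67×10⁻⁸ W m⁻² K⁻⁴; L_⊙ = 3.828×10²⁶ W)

A ≈ 0.12

L = 1.90 × 3.828×10²⁶ = 7.27×10²⁶ W.
Flux: S = L/(4πd²) = 7.27×10²⁶/(4π×(2.19×10¹⁰)²) = 1.21×10⁵ W m⁻².
From T_eq⁴ = S(1−A)/(4σ): 1−A = 4σT_eq⁴/S.
1−A = 4 × 5.67×10⁻⁸ × (827)⁴ / 1.21×10⁵ = 0.879.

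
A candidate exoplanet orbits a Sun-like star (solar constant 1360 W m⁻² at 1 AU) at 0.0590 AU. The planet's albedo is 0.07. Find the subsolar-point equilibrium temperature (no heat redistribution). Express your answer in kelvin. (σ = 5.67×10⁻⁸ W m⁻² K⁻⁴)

T_ss ≈ 1590 K

Flux at 0.0590 AU: S = 1360/0.0590² = 3.91×10⁵ W m⁻².
At the subsolar point the surface absorbs S(1−A) and emits σT⁴ per unit area — no factor of 4, since only the local patch is in balance.
T = [3.91×10⁵ × 0.93 / 5.67×10⁻⁸]^(1/4) = (6.41×10¹²)^(1/4) = 1590 K.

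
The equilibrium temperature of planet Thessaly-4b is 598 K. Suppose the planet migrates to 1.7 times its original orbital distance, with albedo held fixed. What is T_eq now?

T_eq ∝ L^(1/4) · d^(−1/2).
T′ = 598 / 1.7^(1/2) = 459 K.

T_eq ≈ 459 K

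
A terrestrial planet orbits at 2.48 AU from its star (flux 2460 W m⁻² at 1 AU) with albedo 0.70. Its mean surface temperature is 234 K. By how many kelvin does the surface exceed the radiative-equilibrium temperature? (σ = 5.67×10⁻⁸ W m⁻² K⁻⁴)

S = 2460/2.48² = 400.0 W m⁻².
T_eq = [S(1−A)/(4σ)]^(1/4) = [400.0×0.30/(4×5.67×10⁻⁸)]^(1/4) = 151.7 K.
ΔT = T_surf − T_eq = 234 − 151.7.

ΔT ≈ 82.3 K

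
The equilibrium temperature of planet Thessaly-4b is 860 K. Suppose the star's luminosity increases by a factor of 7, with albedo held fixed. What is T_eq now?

T_eq ≈ 1400 K

T_eq ∝ L^(1/4) · d^(−1/2).
T′ = 860 × 7^(1/4) = 1400 K.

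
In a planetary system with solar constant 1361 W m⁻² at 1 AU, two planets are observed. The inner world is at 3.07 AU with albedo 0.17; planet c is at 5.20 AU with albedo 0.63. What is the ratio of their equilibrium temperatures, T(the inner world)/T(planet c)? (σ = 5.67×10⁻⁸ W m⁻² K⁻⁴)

T₁/T₂ ≈ 1.593

T_eq = [S₀(1−A)/(4σd²)]^(1/4), so T ∝ (1−A)^(1/4) / √d.
T₁ = [1361×0.83/(4×5.67×10⁻⁸×3.07²)]^(1/4) = 151.62 K.
T₂ = [1361×0.37/(4×5.67×10⁻⁸×5.20²)]^(1/4) = 95.19 K.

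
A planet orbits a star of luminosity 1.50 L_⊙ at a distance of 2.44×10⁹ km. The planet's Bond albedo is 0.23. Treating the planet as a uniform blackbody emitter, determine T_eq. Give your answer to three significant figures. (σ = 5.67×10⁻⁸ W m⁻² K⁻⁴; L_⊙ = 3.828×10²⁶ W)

T_eq ≈ 71.4 K

d = 2.44×10⁹ km = 2.44×10¹² m.
L = 1.50 × 3.828×10²⁶ = 5.74×10²⁶ W.
Flux: S = L/(4πd²) = 5.74×10²⁶/(4π×(2.44×10¹²)²) = 7.67 W m⁻².
Energy balance: absorbed = emitted ⇒ πR²·S(1−A) = 4πR²·σT_eq⁴, so T_eq⁴ = S(1−A)/(4σ).
T_eq = [7.67 × 0.77 / (4 × 5.67×10⁻⁸)]^(1/4) = (2.61×10⁷)^(1/4) = 71.4 K.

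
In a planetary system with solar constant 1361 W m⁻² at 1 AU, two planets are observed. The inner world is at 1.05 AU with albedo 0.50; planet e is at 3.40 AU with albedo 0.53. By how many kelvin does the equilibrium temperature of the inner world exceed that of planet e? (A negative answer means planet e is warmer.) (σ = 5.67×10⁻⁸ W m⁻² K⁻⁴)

T_eq = [S₀(1−A)/(4σd²)]^(1/4), so T ∝ (1−A)^(1/4) / √d.
T₁ = [1361×0.50/(4×5.67×10⁻⁸×1.05²)]^(1/4) = 228.40 K.
T₂ = [1361×0.47/(4×5.67×10⁻⁸×3.40²)]^(1/4) = 124.98 K.

ΔT ≈ 103.4 K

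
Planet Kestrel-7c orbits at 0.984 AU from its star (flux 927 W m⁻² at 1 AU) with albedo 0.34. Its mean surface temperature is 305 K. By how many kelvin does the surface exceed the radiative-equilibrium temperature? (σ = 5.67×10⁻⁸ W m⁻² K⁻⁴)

S = 927/0.984² = 957.4 W m⁻².
T_eq = [S(1−A)/(4σ)]^(1/4) = [957.4×0.66/(4×5.67×10⁻⁸)]^(1/4) = 229.7 K.
ΔT = T_surf − T_eq = 305 − 229.7.

ΔT ≈ 75.3 K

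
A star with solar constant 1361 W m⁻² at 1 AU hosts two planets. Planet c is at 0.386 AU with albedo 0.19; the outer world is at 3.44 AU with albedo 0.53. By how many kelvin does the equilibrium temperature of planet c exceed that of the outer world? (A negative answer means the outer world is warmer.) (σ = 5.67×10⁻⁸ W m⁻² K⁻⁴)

ΔT ≈ 300.7 K

T_eq = [S₀(1−A)/(4σd²)]^(1/4), so T ∝ (1−A)^(1/4) / √d.
T₁ = [1361×0.81/(4×5.67×10⁻⁸×0.386²)]^(1/4) = 424.99 K.
T₂ = [1361×0.47/(4×5.67×10⁻⁸×3.44²)]^(1/4) = 124.25 K.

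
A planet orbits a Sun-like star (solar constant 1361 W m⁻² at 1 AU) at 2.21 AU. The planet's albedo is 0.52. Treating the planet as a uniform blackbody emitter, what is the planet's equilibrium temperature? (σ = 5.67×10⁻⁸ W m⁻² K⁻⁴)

T_eq ≈ 156 K

Flux at 2.21 AU: S = 1361/2.21² = 279 W m⁻².
Energy balance: absorbed = emitted ⇒ πR²·S(1−A) = 4πR²·σT_eq⁴, so T_eq⁴ = S(1−A)/(4σ).
T_eq = [279 × 0.48 / (4 × 5.67×10⁻⁸)]^(1/4) = (5.90×10⁸)^(1/4) = 156 K.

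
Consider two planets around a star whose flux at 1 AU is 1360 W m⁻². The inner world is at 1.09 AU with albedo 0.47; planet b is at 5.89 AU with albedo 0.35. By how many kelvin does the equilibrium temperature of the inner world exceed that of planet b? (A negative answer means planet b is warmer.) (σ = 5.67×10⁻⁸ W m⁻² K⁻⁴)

T_eq = [S₀(1−A)/(4σd²)]^(1/4), so T ∝ (1−A)^(1/4) / √d.
T₁ = [1360×0.53/(4×5.67×10⁻⁸×1.09²)]^(1/4) = 227.42 K.
T₂ = [1360×0.65/(4×5.67×10⁻⁸×5.89²)]^(1/4) = 102.95 K.

ΔT ≈ 124.5 K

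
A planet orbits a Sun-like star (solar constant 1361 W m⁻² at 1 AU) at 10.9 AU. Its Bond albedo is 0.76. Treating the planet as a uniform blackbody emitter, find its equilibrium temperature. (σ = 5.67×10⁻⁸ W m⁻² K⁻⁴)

T_eq ≈ 59.0 K

Flux at 10.9 AU: S = 1361/10.9² = 11.5 W m⁻².
Energy balance: absorbed = emitted ⇒ πR²·S(1−A) = 4πR²·σT_eq⁴, so T_eq⁴ = S(1−A)/(4σ).
T_eq = [11.5 × 0.24 / (4 × 5.67×10⁻⁸)]^(1/4) = (1.21×10⁷)^(1/4) = 59.0 K.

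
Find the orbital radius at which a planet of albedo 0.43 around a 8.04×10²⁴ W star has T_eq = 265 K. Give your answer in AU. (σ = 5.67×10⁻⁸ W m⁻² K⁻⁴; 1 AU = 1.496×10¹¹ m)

From T_eq⁴ = L(1−A)/(16πσd²): d = √[L(1−A)/(16πσT_eq⁴)].
d = √[8.04×10²⁴ × 0.57 / (16π × 5.67×10⁻⁸ × (265)⁴)] = 1.81×10¹⁰ m = 0.121 AU.

d ≈ 0.121 AU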